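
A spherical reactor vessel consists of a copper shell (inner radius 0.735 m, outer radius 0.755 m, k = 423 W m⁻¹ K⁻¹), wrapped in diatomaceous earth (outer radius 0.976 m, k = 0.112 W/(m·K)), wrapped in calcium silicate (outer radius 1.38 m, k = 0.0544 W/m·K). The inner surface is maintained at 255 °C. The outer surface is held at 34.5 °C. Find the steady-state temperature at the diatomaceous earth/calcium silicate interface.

T = 183 °C

Treat each layer as a resistance in series:
  R_copper = (1/0.735 − 1/0.755)/(4πk) = 0.03604/(4π·423) = 6.780×10^-6 K/W
  R_diatomaceous earth = (1/0.755 − 1/0.976)/(4πk) = 0.2999/(4π·0.112) = 0.2131 K/W
  R_calcium silicate = (1/0.976 − 1/1.38)/(4πk) = 0.3000/(4π·0.0544) = 0.4388 K/W
ΣR = 6.780×10^-6 + 0.2131 + 0.4388 = 0.6519 K/W
Q = ΔT/ΣR = (255 °C − 34.5 °C)/0.6519 = 338.2 W
From the inner boundary to the diatomaceous earth/calcium silicate interface, ΣR_partial = 0.2131 K/W.
T_interface = T_in − Q·ΣR_partial = 255 °C − (338.2)(0.2131) = 183 °C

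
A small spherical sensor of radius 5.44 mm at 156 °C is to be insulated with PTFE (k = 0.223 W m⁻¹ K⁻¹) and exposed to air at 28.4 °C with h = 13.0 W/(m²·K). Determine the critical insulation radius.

r_cr = 3.43 cm

For a sphere, r_cr = 2k_ins/h = 2·0.223/13.0 = 0.0343 m = 3.43 cm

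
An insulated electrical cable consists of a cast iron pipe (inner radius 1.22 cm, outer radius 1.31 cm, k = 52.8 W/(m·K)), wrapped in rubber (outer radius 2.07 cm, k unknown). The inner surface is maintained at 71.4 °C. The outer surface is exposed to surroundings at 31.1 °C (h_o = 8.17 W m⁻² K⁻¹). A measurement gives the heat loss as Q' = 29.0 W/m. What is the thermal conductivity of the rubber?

k = 0.162 W/m·K

ΣR = ΔT/Q' = |71.4 − 31.1|/29.0 = 1.390 m·K/W
Known resistances:
  R'_cast iron = ln(0.0131/0.0122)/(2πk) = 0.07118/(2π·52.8) = 2.145×10^-4 m·K/W
  R'_conv,out = 1/(2πr h) = 1/(2π·0.0207·8.17) = 0.9411 m·K/W
R_rubber = ΣR − ΣR_known = 1.390 − 0.9413 = 0.4487 m·K/W
ln(r₂/r₁)/(2πk) = 0.4487 ⇒ k = 0.4575/(2π·0.4487) = 0.162 W/m·K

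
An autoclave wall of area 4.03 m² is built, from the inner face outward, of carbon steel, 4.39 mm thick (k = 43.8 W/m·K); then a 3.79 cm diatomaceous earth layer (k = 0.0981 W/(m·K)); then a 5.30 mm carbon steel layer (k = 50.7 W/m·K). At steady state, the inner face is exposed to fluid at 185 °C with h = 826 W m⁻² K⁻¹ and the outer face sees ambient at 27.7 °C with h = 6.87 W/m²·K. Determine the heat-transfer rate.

Series thermal resistances, inner to outer:
  R_conv,in = 1/(hA) = 1/(826·4.03) = 3.004×10^-4 K/W
  R_carbon steel = L/(kA) = 0.00439/(43.8·4.03) = 2.487×10^-5 K/W
  R_diatomaceous earth = L/(kA) = 0.0379/(0.0981·4.03) = 0.09587 K/W
  R_carbon steel = L/(kA) = 0.00530/(50.7·4.03) = 2.594×10^-5 K/W
  R_conv,out = 1/(hA) = 1/(6.87·4.03) = 0.03612 K/W
ΣR = 3.004×10^-4 + 2.487×10^-5 + 0.09587 + 2.594×10^-5 + 0.03612 = 0.1323 K/W
Q = ΔT/ΣR = (185 °C − 27.7 °C)/0.1323 = 1190 W

Q = 1190 W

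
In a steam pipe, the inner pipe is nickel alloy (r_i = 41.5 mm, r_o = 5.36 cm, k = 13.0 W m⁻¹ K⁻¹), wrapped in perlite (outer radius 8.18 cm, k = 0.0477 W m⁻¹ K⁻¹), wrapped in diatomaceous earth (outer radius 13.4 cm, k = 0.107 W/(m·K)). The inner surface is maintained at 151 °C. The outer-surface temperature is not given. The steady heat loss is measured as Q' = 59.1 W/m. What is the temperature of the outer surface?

T_out = 24.1 °C

Series resistances:
  R'_nickel alloy = ln(0.0536/0.0415)/(2πk) = 0.2559/(2π·13.0) = 0.003132 m·K/W
  R'_perlite = ln(0.0818/0.0536)/(2πk) = 0.4227/(2π·0.0477) = 1.410 m·K/W
  R'_diatomaceous earth = ln(0.134/0.0818)/(2πk) = 0.4936/(2π·0.107) = 0.7341 m·K/W
ΣR = 2.148 m·K/W
ΔT = Q'·ΣR = 59.1 × 2.148 = 126.9 K
Heat flows outward, so T_out = T_in − ΔT = 151 − 126.9 = 24.1 °C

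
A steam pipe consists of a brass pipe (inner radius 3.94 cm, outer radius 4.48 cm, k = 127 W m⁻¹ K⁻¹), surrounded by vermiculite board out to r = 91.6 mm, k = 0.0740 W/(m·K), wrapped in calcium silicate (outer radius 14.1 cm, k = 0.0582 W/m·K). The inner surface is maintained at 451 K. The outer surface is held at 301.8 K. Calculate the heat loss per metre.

Treat each layer as a resistance in series:
  R'_brass = ln(0.0448/0.0394)/(2πk) = 0.1284/(2π·127) = 1.610×10^-4 m·K/W
  R'_vermiculite board = ln(0.0916/0.0448)/(2πk) = 0.7152/(2π·0.0740) = 1.538 m·K/W
  R'_calcium silicate = ln(0.141/0.0916)/(2πk) = 0.4313/(2π·0.0582) = 1.180 m·K/W
ΣR = 1.610×10^-4 + 1.538 + 1.180 = 2.718 m·K/W
Q' = ΔT/ΣR = (451 K − 301.8 K)/2.718 = 54.9 W/m

Q' = 54.9 W/m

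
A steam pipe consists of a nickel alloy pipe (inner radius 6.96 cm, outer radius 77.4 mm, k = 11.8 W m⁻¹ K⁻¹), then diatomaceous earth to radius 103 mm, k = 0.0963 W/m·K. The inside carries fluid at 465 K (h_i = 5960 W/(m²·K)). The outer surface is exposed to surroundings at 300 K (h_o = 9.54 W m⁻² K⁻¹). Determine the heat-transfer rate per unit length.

Resistance network (inner→outer):
  R'_conv,in = 1/(2πr h) = 1/(2π·0.0696·5960) = 3.837×10^-4 m·K/W
  R'_nickel alloy = ln(0.0774/0.0696)/(2πk) = 0.1062/(2π·11.8) = 0.001433 m·K/W
  R'_diatomaceous earth = ln(0.103/0.0774)/(2πk) = 0.2857/(2π·0.0963) = 0.4722 m·K/W
  R'_conv,out = 1/(2πr h) = 1/(2π·0.103·9.54) = 0.1620 m·K/W
ΣR = 3.837×10^-4 + 0.001433 + 0.4722 + 0.1620 = 0.6360 m·K/W
Q' = ΔT/ΣR = (465 K − 300 K)/0.6360 = 259 W/m

Q' = 259 W/m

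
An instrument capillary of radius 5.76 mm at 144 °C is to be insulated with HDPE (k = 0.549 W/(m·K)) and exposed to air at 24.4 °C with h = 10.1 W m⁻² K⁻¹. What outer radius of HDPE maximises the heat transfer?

r_cr = 5.44 cm

For a cylinder, r_cr = k_ins/h = 0.549/10.1 = 0.0544 m = 5.44 cm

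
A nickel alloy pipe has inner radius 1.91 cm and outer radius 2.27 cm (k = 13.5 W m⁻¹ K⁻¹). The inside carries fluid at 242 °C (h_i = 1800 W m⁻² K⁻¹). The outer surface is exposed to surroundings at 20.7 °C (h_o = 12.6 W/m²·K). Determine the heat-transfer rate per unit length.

Q' = 393 W/m

Treat each layer as a resistance in series:
  R'_conv,in = 1/(2πr h) = 1/(2π·0.0191·1800) = 0.004629 m·K/W
  R'_nickel alloy = ln(0.0227/0.0191)/(2πk) = 0.1727/(2π·13.5) = 0.002036 m·K/W
  R'_conv,out = 1/(2πr h) = 1/(2π·0.0227·12.6) = 0.5564 m·K/W
ΣR = 0.004629 + 0.002036 + 0.5564 = 0.5631 m·K/W
Q' = ΔT/ΣR = (242 °C − 20.7 °C)/0.5631 = 393 W/m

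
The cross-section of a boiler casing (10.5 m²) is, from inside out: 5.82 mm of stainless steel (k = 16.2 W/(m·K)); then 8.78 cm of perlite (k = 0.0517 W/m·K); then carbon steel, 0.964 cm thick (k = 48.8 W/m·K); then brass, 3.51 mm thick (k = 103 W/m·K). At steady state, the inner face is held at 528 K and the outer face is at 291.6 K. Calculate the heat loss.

Q = 1460 W

Series thermal resistances, inner to outer:
  R_stainless steel = L/(kA) = 0.00582/(16.2·10.5) = 3.422×10^-5 K/W
  R_perlite = L/(kA) = 0.0878/(0.0517·10.5) = 0.1617 K/W
  R_carbon steel = L/(kA) = 0.00964/(48.8·10.5) = 1.881×10^-5 K/W
  R_brass = L/(kA) = 0.00351/(103·10.5) = 3.245×10^-6 K/W
ΣR = 3.422×10^-5 + 0.1617 + 1.881×10^-5 + 3.245×10^-6 = 0.1618 K/W
Q = ΔT/ΣR = (528 K − 291.6 K)/0.1618 = 1460 W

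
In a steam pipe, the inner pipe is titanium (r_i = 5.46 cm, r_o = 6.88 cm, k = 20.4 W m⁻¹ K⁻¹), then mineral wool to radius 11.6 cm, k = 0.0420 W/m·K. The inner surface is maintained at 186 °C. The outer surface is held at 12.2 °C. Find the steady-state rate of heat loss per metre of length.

Q' = 87.7 W/m

Resistance network (inner→outer):
  R'_titanium = ln(0.0688/0.0546)/(2πk) = 0.2312/(2π·20.4) = 0.001804 m·K/W
  R'_mineral wool = ln(0.116/0.0688)/(2πk) = 0.5224/(2π·0.0420) = 1.980 m·K/W
ΣR = 0.001804 + 1.980 = 1.982 m·K/W
Q' = ΔT/ΣR = (186 °C − 12.2 °C)/1.982 = 87.7 W/m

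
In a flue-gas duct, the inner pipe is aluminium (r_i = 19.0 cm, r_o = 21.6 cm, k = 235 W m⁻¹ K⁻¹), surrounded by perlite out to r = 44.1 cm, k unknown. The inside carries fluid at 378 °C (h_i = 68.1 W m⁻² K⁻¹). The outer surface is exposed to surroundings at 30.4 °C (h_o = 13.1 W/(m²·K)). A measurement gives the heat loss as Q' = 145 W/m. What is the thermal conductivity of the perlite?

k = 0.0482 W/m·K

ΣR = ΔT/Q' = |378 − 30.4|/145 = 2.397 m·K/W
Known resistances:
  R'_conv,in = 1/(2πr h) = 1/(2π·0.190·68.1) = 0.01230 m·K/W
  R'_aluminium = ln(0.216/0.190)/(2πk) = 0.1283/(2π·235) = 8.686×10^-5 m·K/W
  R'_conv,out = 1/(2πr h) = 1/(2π·0.441·13.1) = 0.02755 m·K/W
R_perlite = ΣR − ΣR_known = 2.397 − 0.03994 = 2.357 m·K/W
ln(r₂/r₁)/(2πk) = 2.357 ⇒ k = 0.7138/(2π·2.357) = 0.0482 W/m·K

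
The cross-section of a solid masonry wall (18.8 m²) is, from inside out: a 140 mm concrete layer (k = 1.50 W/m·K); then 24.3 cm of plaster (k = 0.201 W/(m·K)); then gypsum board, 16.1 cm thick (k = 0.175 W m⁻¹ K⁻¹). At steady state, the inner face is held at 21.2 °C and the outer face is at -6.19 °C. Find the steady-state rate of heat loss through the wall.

Q = 232 W

Treat each layer as a resistance in series:
  R_concrete = L/(kA) = 0.140/(1.50·18.8) = 0.004965 K/W
  R_plaster = L/(kA) = 0.243/(0.201·18.8) = 0.06431 K/W
  R_gypsum board = L/(kA) = 0.161/(0.175·18.8) = 0.04894 K/W
ΣR = 0.004965 + 0.06431 + 0.04894 = 0.1182 K/W
Q = ΔT/ΣR = (21.2 °C − -6.19 °C)/0.1182 = 232 W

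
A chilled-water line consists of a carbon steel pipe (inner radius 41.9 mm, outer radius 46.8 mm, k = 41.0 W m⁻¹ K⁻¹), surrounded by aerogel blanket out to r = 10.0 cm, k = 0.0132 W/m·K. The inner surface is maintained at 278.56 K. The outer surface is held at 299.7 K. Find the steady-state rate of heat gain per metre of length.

Q' = 2.31 W/m

Series thermal resistances, inner to outer:
  R'_carbon steel = ln(0.0468/0.0419)/(2πk) = 0.1106/(2π·41.0) = 4.293×10^-4 m·K/W
  R'_aerogel blanket = ln(0.100/0.0468)/(2πk) = 0.7593/(2π·0.0132) = 9.155 m·K/W
ΣR = 4.293×10^-4 + 9.155 = 9.155 m·K/W
Q' = ΔT/ΣR = (278.56 K − 299.7 K)/9.155 = -2.31 W/m
(Negative Q' ⇒ heat flows inward; heat gain = 2.31 W/m.)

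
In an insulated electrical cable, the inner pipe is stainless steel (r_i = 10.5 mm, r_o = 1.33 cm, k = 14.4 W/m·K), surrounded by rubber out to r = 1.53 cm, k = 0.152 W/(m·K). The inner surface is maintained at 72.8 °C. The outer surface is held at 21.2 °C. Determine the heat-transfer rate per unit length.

Resistance network (inner→outer):
  R'_stainless steel = ln(0.0133/0.0105)/(2πk) = 0.2364/(2π·14.4) = 0.002613 m·K/W
  R'_rubber = ln(0.0153/0.0133)/(2πk) = 0.1401/(2π·0.152) = 0.1467 m·K/W
ΣR = 0.002613 + 0.1467 = 0.1493 m·K/W
Q' = ΔT/ΣR = (72.8 °C − 21.2 °C)/0.1493 = 346 W/m

Q' = 346 W/m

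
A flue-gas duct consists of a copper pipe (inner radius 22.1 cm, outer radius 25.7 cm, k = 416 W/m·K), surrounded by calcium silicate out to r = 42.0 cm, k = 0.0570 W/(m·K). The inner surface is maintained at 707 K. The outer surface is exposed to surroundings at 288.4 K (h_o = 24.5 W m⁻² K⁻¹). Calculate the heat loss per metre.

Q' = 302 W/m

Resistance network (inner→outer):
  R'_copper = ln(0.257/0.221)/(2πk) = 0.1509/(2π·416) = 5.774×10^-5 m·K/W
  R'_calcium silicate = ln(0.420/0.257)/(2πk) = 0.4912/(2π·0.0570) = 1.371 m·K/W
  R'_conv,out = 1/(2πr h) = 1/(2π·0.420·24.5) = 0.01547 m·K/W
ΣR = 5.774×10^-5 + 1.371 + 0.01547 = 1.387 m·K/W
Q' = ΔT/ΣR = (707 K − 288.4 K)/1.387 = 302 W/m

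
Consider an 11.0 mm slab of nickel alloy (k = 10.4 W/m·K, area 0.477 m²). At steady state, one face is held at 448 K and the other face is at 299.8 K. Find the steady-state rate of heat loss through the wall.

Q = kA·ΔT/L = 10.4 × 0.477 × |448 K − 299.8 K| / 0.0110 = 66800 W

Q = 66.8 kW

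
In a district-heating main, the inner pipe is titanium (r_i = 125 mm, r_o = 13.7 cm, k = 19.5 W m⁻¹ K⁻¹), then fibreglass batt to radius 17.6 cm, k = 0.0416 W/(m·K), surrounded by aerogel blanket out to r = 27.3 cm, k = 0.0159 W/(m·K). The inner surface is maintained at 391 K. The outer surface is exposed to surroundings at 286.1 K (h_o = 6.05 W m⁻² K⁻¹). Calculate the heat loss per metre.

Q' = 19.2 W/m

Series thermal resistances, inner to outer:
  R'_titanium = ln(0.137/0.125)/(2πk) = 0.09167/(2π·19.5) = 7.482×10^-4 m·K/W
  R'_fibreglass batt = ln(0.176/0.137)/(2πk) = 0.2505/(2π·0.0416) = 0.9584 m·K/W
  R'_aerogel blanket = ln(0.273/0.176)/(2πk) = 0.4390/(2π·0.0159) = 4.394 m·K/W
  R'_conv,out = 1/(2πr h) = 1/(2π·0.273·6.05) = 0.09636 m·K/W
ΣR = 7.482×10^-4 + 0.9584 + 4.394 + 0.09636 = 5.450 m·K/W
Q' = ΔT/ΣR = (391 K − 286.1 K)/5.450 = 19.2 W/m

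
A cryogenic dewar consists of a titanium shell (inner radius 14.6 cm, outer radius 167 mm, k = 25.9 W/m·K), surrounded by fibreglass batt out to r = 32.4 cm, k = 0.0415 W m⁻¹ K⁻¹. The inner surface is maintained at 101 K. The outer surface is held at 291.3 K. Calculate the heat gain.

Q = 34.2 W

Series thermal resistances, inner to outer:
  R_titanium = (1/0.146 − 1/0.167)/(4πk) = 0.8613/(4π·25.9) = 0.002646 K/W
  R_fibreglass batt = (1/0.167 − 1/0.324)/(4πk) = 2.902/(4π·0.0415) = 5.564 K/W
ΣR = 0.002646 + 5.564 = 5.567 K/W
Q = ΔT/ΣR = (101 K − 291.3 K)/5.567 = -34.2 W
(Negative Q ⇒ heat flows inward; heat gain = 34.2 W.)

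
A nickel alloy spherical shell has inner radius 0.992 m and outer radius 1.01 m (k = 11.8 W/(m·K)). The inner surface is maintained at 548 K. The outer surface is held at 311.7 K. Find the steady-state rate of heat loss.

Q = 4πk·ΔT/(1/r₁ − 1/r₂) = 4π × 11.8 × 236.3 / (1/0.992 − 1/1.01) = 1.95×10^6 W

Q = 1950 kW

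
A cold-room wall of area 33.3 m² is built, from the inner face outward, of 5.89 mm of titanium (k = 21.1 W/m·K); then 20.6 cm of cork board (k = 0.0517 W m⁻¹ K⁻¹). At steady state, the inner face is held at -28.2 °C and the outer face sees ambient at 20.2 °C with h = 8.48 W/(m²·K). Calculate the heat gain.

Q = 393 W

Series thermal resistances, inner to outer:
  R_titanium = L/(kA) = 0.00589/(21.1·33.3) = 8.383×10^-6 K/W
  R_cork board = L/(kA) = 0.206/(0.0517·33.3) = 0.1197 K/W
  R_conv,out = 1/(hA) = 1/(8.48·33.3) = 0.003541 K/W
ΣR = 8.383×10^-6 + 0.1197 + 0.003541 = 0.1232 K/W
Q = ΔT/ΣR = (-28.2 °C − 20.2 °C)/0.1232 = -393 W
(Negative Q ⇒ heat flows inward; heat gain = 393 W.)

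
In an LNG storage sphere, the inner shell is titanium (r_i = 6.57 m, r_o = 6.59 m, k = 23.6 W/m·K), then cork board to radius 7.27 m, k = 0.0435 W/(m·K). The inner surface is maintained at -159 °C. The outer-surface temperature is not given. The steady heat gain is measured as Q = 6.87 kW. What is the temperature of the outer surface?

Sum the resistances:
  R_titanium = (1/6.57 − 1/6.59)/(4πk) = 4.619×10^-4/(4π·23.6) = 1.558×10^-6 K/W
  R_cork board = (1/6.59 − 1/7.27)/(4πk) = 0.01419/(4π·0.0435) = 0.02597 K/W
ΣR = 0.02597 K/W
ΔT = Q·ΣR = 6870 × 0.02597 = 178.4 K
Heat flows inward, so T_out = T_in + ΔT = -159 + 178.4 = 19.4 °C

T_out = 19.4 °C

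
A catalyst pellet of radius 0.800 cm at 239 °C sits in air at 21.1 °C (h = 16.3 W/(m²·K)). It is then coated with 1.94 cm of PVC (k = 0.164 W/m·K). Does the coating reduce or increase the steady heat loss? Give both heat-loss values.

increases: 2.86 → 4.41 W

Critical radius for a sphere: r_cr = 2k/h = 0.0201 m = 2.01 cm.
Outer radius after coating: r₂ = 0.00800 + 0.0194 = 0.02740 m.
r₁ < r_cr < r₂: heat loss rises to a maximum at r_cr then falls. Whether the coating helps depends on whether Q(r₂) has dropped back below Q(r₁).
Bare: R = 1/(4πr₁²h) = 76.28 K/W; Q = 217.9/76.28 = 2.86 W.
Coated: R = R_cond + R_conv = 49.45 K/W; Q = 217.9/49.45 = 4.41 W.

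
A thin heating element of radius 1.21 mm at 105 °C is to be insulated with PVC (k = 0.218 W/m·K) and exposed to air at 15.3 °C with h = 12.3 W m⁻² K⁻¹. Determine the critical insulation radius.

r_cr = 1.77 cm

For a cylinder, r_cr = k_ins/h = 0.218/12.3 = 0.0177 m = 1.77 cm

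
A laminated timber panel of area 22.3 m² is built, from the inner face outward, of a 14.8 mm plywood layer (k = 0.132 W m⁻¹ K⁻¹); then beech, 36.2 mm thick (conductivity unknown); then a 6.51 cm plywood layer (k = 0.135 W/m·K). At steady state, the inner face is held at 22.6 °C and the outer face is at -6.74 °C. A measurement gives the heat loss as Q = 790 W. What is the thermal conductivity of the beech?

k = 0.155 W/m·K

ΣR = ΔT/Q = |22.6 − -6.74|/790 = 0.03714 K/W
Known resistances:
  R_plywood = L/(kA) = 0.0148/(0.132·22.3) = 0.005028 K/W
  R_plywood = L/(kA) = 0.0651/(0.135·22.3) = 0.02162 K/W
R_beech = ΣR − ΣR_known = 0.03714 − 0.02665 = 0.01049 K/W
L/(kA) = 0.01049 ⇒ k = 0.0362/(0.01049·22.3) = 0.155 W/m·K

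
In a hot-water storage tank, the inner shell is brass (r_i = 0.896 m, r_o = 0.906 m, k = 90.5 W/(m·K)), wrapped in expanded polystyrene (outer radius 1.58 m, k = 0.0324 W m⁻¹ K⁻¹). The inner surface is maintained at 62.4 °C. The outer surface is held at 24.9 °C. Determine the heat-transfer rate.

Series thermal resistances, inner to outer:
  R_brass = (1/0.896 − 1/0.906)/(4πk) = 0.01232/(4π·90.5) = 1.083×10^-5 K/W
  R_expanded polystyrene = (1/0.906 − 1/1.58)/(4πk) = 0.4708/(4π·0.0324) = 1.156 K/W
ΣR = 1.083×10^-5 + 1.156 = 1.156 K/W
Q = ΔT/ΣR = (62.4 °C − 24.9 °C)/1.156 = 32.4 W

Q = 32.4 W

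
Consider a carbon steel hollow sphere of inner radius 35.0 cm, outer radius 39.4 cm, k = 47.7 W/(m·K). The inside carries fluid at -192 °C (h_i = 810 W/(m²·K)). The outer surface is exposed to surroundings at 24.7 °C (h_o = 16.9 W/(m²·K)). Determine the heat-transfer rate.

Resistance network (inner→outer):
  R_conv,in = 1/(4πr²h) = 1/(4π·0.350²·810) = 8.020×10^-4 K/W
  R_carbon steel = (1/0.350 − 1/0.394)/(4πk) = 0.3191/(4π·47.7) = 5.323×10^-4 K/W
  R_conv,out = 1/(4πr²h) = 1/(4π·0.394²·16.9) = 0.03033 K/W
ΣR = 8.020×10^-4 + 5.323×10^-4 + 0.03033 = 0.03166 K/W
Q = ΔT/ΣR = (-192 °C − 24.7 °C)/0.03166 = -6840 W
(Negative Q ⇒ heat flows inward; heat gain = 6840 W.)

Q = 6.84 kW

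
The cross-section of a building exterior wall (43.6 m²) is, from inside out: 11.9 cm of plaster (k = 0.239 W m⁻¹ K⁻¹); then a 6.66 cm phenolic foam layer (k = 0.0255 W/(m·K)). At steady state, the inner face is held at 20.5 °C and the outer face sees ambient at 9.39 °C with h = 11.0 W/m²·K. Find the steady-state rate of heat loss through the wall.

Q = 151 W

Series thermal resistances, inner to outer:
  R_plaster = L/(kA) = 0.119/(0.239·43.6) = 0.01142 K/W
  R_phenolic foam = L/(kA) = 0.0666/(0.0255·43.6) = 0.05990 K/W
  R_conv,out = 1/(hA) = 1/(11.0·43.6) = 0.002085 K/W
ΣR = 0.01142 + 0.05990 + 0.002085 = 0.07340 K/W
Q = ΔT/ΣR = (20.5 °C − 9.39 °C)/0.07340 = 151 W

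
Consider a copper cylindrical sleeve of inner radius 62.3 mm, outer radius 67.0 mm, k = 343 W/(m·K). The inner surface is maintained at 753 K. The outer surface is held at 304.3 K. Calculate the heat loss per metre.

Q' = 2πk·ΔT/ln(r₂/r₁) = 2π × 343 × 448.7 / ln(0.0670/0.0623) = 1.33×10^7 W/m

Q' = 13300 kW/m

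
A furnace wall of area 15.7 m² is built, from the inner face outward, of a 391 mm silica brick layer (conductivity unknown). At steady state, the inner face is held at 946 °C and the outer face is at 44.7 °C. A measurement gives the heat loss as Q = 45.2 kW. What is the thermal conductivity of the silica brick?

ΣR = ΔT/Q = |946 − 44.7|/45200 = 0.01994 K/W
L/(kA) = 0.01994 ⇒ k = 0.391/(0.01994·15.7) = 1.25 W/m·K

k = 1.25 W/m·K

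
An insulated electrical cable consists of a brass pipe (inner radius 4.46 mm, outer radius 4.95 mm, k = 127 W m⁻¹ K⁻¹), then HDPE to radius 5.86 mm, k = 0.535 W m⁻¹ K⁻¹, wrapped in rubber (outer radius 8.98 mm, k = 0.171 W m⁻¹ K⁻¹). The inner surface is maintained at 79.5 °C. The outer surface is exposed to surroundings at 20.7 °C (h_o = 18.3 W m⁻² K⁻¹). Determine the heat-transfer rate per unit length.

Resistance network (inner→outer):
  R'_brass = ln(0.00495/0.00446)/(2πk) = 0.1042/(2π·127) = 1.306×10^-4 m·K/W
  R'_HDPE = ln(0.00586/0.00495)/(2πk) = 0.1688/(2π·0.535) = 0.05020 m·K/W
  R'_rubber = ln(0.00898/0.00586)/(2πk) = 0.4269/(2π·0.171) = 0.3973 m·K/W
  R'_conv,out = 1/(2πr h) = 1/(2π·0.00898·18.3) = 0.9685 m·K/W
ΣR = 1.306×10^-4 + 0.05020 + 0.3973 + 0.9685 = 1.416 m·K/W
Q' = ΔT/ΣR = (79.5 °C − 20.7 °C)/1.416 = 41.5 W/m

Q' = 41.5 W/m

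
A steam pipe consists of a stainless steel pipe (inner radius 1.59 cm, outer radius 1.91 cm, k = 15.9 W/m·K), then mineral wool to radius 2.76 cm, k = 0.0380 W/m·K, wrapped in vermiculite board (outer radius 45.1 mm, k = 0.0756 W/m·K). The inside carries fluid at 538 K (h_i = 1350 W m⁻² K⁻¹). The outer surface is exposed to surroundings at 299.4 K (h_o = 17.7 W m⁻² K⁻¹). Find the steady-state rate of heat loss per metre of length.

Q' = 85.7 W/m

Treat each layer as a resistance in series:
  R'_conv,in = 1/(2πr h) = 1/(2π·0.0159·1350) = 0.007415 m·K/W
  R'_stainless steel = ln(0.0191/0.0159)/(2πk) = 0.1834/(2π·15.9) = 0.001835 m·K/W
  R'_mineral wool = ln(0.0276/0.0191)/(2πk) = 0.3681/(2π·0.0380) = 1.542 m·K/W
  R'_vermiculite board = ln(0.0451/0.0276)/(2πk) = 0.4911/(2π·0.0756) = 1.034 m·K/W
  R'_conv,out = 1/(2πr h) = 1/(2π·0.0451·17.7) = 0.1994 m·K/W
ΣR = 0.007415 + 0.001835 + 1.542 + 1.034 + 0.1994 = 2.785 m·K/W
Q' = ΔT/ΣR = (538 K − 299.4 K)/2.785 = 85.7 W/m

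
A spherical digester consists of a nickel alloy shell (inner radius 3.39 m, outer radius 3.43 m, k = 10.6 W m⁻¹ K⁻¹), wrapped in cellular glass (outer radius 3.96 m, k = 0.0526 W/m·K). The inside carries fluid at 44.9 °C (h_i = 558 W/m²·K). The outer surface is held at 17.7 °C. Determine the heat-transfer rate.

Treat each layer as a resistance in series:
  R_conv,in = 1/(4πr²h) = 1/(4π·3.39²·558) = 1.241×10^-5 K/W
  R_nickel alloy = (1/3.39 − 1/3.43)/(4πk) = 0.003440/(4π·10.6) = 2.583×10^-5 K/W
  R_cellular glass = (1/3.43 − 1/3.96)/(4πk) = 0.03902/(4π·0.0526) = 0.05903 K/W
ΣR = 1.241×10^-5 + 2.583×10^-5 + 0.05903 = 0.05907 K/W
Q = ΔT/ΣR = (44.9 °C − 17.7 °C)/0.05907 = 460 W

Q = 460 W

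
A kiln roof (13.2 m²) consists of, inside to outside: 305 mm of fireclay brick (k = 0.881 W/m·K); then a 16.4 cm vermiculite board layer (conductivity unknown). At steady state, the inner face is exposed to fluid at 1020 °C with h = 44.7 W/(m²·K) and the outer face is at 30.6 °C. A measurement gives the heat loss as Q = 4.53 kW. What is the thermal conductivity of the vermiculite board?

k = 0.0652 W/m·K

ΣR = ΔT/Q = |1020 − 30.6|/4530 = 0.2184 K/W
Known resistances:
  R_conv,in = 1/(hA) = 1/(44.7·13.2) = 0.001695 K/W
  R_fireclay brick = L/(kA) = 0.305/(0.881·13.2) = 0.02623 K/W
R_vermiculite board = ΣR − ΣR_known = 0.2184 − 0.02792 = 0.1905 K/W
L/(kA) = 0.1905 ⇒ k = 0.164/(0.1905·13.2) = 0.0652 W/m·K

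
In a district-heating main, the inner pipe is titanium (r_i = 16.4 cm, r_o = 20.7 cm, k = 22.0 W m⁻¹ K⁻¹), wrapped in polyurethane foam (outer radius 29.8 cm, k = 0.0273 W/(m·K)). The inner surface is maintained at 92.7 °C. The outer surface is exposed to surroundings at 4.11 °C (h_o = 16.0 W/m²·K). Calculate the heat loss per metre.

Q' = 41.0 W/m

Series thermal resistances, inner to outer:
  R'_titanium = ln(0.207/0.164)/(2πk) = 0.2329/(2π·22.0) = 0.001685 m·K/W
  R'_polyurethane foam = ln(0.298/0.207)/(2πk) = 0.3644/(2π·0.0273) = 2.124 m·K/W
  R'_conv,out = 1/(2πr h) = 1/(2π·0.298·16.0) = 0.03338 m·K/W
ΣR = 0.001685 + 2.124 + 0.03338 = 2.159 m·K/W
Q' = ΔT/ΣR = (92.7 °C − 4.11 °C)/2.159 = 41.0 W/m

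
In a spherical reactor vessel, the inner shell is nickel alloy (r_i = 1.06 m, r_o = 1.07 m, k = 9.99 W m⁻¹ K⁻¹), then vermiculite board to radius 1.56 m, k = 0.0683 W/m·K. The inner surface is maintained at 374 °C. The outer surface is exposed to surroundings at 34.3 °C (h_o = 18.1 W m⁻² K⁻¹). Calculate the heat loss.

Q = 988 W

Treat each layer as a resistance in series:
  R_nickel alloy = (1/1.06 − 1/1.07)/(4πk) = 0.008817/(4π·9.99) = 7.023×10^-5 K/W
  R_vermiculite board = (1/1.07 − 1/1.56)/(4πk) = 0.2936/(4π·0.0683) = 0.3420 K/W
  R_conv,out = 1/(4πr²h) = 1/(4π·1.56²·18.1) = 0.001807 K/W
ΣR = 7.023×10^-5 + 0.3420 + 0.001807 = 0.3439 K/W
Q = ΔT/ΣR = (374 °C − 34.3 °C)/0.3439 = 988 W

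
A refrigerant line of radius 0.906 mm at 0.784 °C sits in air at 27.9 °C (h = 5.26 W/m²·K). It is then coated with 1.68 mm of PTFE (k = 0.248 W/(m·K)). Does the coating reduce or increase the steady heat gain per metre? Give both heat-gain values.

increases: 0.812 → 2.19 W/m

Critical radius for a cylinder: r_cr = k/h = 0.0471 m = 4.71 cm.
Outer radius after coating: r₂ = 9.06×10^-4 + 0.00168 = 0.002586 m.
Since r₁ < r_cr and r₂ ≤ r_cr, the coating moves toward the maximum at r_cr — heat gain rises.
Bare: R = 1/(2πr₁h) = 33.40 m·K/W; Q = 27.116/33.40 = 0.812 W/m.
Coated: R = R_cond + R_conv = 12.37 m·K/W; Q = 27.116/12.37 = 2.19 W/m.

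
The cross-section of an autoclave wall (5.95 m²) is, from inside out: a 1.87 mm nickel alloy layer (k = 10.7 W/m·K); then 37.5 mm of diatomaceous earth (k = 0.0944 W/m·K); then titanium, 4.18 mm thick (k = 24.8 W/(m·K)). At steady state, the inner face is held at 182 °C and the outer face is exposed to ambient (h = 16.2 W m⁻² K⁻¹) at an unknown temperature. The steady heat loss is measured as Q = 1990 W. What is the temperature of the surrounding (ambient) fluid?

Sum the resistances:
  R_nickel alloy = L/(kA) = 0.00187/(10.7·5.95) = 2.937×10^-5 K/W
  R_diatomaceous earth = L/(kA) = 0.0375/(0.0944·5.95) = 0.06676 K/W
  R_titanium = L/(kA) = 0.00418/(24.8·5.95) = 2.833×10^-5 K/W
  R_conv,out = 1/(hA) = 1/(16.2·5.95) = 0.01037 K/W
ΣR = 0.07720 K/W
ΔT = Q·ΣR = 1990 × 0.07720 = 153.6 K
Heat flows outward, so T_out = T_in − ΔT = 182 − 153.6 = 28.4 °C

T_out = 28.4 °C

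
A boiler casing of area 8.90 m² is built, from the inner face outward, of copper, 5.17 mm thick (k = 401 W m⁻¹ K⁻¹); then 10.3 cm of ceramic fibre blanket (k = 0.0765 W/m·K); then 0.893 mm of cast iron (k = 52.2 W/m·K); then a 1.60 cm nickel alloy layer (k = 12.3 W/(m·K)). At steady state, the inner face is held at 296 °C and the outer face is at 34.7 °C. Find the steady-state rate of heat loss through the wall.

Q = 1730 W

Treat each layer as a resistance in series:
  R_copper = L/(kA) = 0.00517/(401·8.90) = 1.449×10^-6 K/W
  R_ceramic fibre blanket = L/(kA) = 0.103/(0.0765·8.90) = 0.1513 K/W
  R_cast iron = L/(kA) = 8.93×10^-4/(52.2·8.90) = 1.922×10^-6 K/W
  R_nickel alloy = L/(kA) = 0.0160/(12.3·8.90) = 1.462×10^-4 K/W
ΣR = 1.449×10^-6 + 0.1513 + 1.922×10^-6 + 1.462×10^-4 = 0.1514 K/W
Q = ΔT/ΣR = (296 °C − 34.7 °C)/0.1514 = 1730 W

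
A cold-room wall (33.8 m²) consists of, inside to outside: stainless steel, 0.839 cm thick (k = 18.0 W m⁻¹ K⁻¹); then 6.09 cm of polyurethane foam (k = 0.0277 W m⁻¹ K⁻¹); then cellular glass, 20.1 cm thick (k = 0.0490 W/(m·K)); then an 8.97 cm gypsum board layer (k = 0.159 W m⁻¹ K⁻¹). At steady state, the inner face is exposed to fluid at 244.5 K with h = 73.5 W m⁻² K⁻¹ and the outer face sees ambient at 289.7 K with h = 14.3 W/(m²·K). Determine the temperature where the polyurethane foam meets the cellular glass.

T = 258.9 K

Resistance network (inner→outer):
  R_conv,in = 1/(hA) = 1/(73.5·33.8) = 4.025×10^-4 K/W
  R_stainless steel = L/(kA) = 0.00839/(18.0·33.8) = 1.379×10^-5 K/W
  R_polyurethane foam = L/(kA) = 0.0609/(0.0277·33.8) = 0.06505 K/W
  R_cellular glass = L/(kA) = 0.201/(0.0490·33.8) = 0.1214 K/W
  R_gypsum board = L/(kA) = 0.0897/(0.159·33.8) = 0.01669 K/W
  R_conv,out = 1/(hA) = 1/(14.3·33.8) = 0.002069 K/W
ΣR = 4.025×10^-4 + 1.379×10^-5 + 0.06505 + 0.1214 + 0.01669 + 0.002069 = 0.2056 K/W
Q = ΔT/ΣR = (244.5 K − 289.7 K)/0.2056 = -219.8 W
From the inner boundary to the polyurethane foam/cellular glass interface, ΣR_partial = 0.06547 K/W.
T_interface = T_in − Q·ΣR_partial = 244.5 K − (-219.8)(0.06547) = 258.9 K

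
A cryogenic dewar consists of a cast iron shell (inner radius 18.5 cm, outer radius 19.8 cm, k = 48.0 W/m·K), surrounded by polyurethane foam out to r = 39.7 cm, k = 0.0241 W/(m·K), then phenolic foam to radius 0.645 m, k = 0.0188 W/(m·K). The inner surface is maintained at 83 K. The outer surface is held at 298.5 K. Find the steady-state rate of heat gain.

Q = 17.3 W

Resistance network (inner→outer):
  R_cast iron = (1/0.185 − 1/0.198)/(4πk) = 0.3549/(4π·48.0) = 5.884×10^-4 K/W
  R_polyurethane foam = (1/0.198 − 1/0.397)/(4πk) = 2.532/(4π·0.0241) = 8.359 K/W
  R_phenolic foam = (1/0.397 − 1/0.645)/(4πk) = 0.9685/(4π·0.0188) = 4.100 K/W
ΣR = 5.884×10^-4 + 8.359 + 4.100 = 12.46 K/W
Q = ΔT/ΣR = (83 K − 298.5 K)/12.46 = -17.3 W
(Negative Q ⇒ heat flows inward; heat gain = 17.3 W.)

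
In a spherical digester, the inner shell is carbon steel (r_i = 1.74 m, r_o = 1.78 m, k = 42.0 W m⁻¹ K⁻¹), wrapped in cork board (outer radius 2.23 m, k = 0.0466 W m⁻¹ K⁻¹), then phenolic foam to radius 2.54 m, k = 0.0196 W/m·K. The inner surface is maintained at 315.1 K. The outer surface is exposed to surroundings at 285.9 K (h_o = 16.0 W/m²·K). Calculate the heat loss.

Q = 70.1 W

Resistance network (inner→outer):
  R_carbon steel = (1/1.74 − 1/1.78)/(4πk) = 0.01291/(4π·42.0) = 2.447×10^-5 K/W
  R_cork board = (1/1.78 − 1/2.23)/(4πk) = 0.1134/(4π·0.0466) = 0.1936 K/W
  R_phenolic foam = (1/2.23 − 1/2.54)/(4πk) = 0.05473/(4π·0.0196) = 0.2222 K/W
  R_conv,out = 1/(4πr²h) = 1/(4π·2.54²·16.0) = 7.709×10^-4 K/W
ΣR = 2.447×10^-5 + 0.1936 + 0.2222 + 7.709×10^-4 = 0.4166 K/W
Q = ΔT/ΣR = (315.1 K − 285.9 K)/0.4166 = 70.1 W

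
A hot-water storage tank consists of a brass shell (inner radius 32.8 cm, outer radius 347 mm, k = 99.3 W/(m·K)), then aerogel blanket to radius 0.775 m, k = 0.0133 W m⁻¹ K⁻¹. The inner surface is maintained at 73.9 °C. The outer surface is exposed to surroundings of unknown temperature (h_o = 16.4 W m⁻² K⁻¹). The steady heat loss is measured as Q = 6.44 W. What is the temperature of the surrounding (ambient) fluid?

T_out = 12.5 °C

Series resistances:
  R_brass = (1/0.328 − 1/0.347)/(4πk) = 0.1669/(4π·99.3) = 1.338×10^-4 K/W
  R_aerogel blanket = (1/0.347 − 1/0.775)/(4πk) = 1.592/(4π·0.0133) = 9.523 K/W
  R_conv,out = 1/(4πr²h) = 1/(4π·0.775²·16.4) = 0.008079 K/W
ΣR = 9.531 K/W
ΔT = Q·ΣR = 6.44 × 9.531 = 61.38 K
Heat flows outward, so T_out = T_in − ΔT = 73.9 − 61.38 = 12.5 °C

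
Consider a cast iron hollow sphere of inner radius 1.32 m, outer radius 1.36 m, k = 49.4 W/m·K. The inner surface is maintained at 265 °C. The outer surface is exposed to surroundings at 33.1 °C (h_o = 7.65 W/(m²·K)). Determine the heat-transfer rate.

Resistance network (inner→outer):
  R_cast iron = (1/1.32 − 1/1.36)/(4πk) = 0.02228/(4π·49.4) = 3.589×10^-5 K/W
  R_conv,out = 1/(4πr²h) = 1/(4π·1.36²·7.65) = 0.005624 K/W
ΣR = 3.589×10^-5 + 0.005624 = 0.005660 K/W
Q = ΔT/ΣR = (265 °C − 33.1 °C)/0.005660 = 41000 W

Q = 41.0 kW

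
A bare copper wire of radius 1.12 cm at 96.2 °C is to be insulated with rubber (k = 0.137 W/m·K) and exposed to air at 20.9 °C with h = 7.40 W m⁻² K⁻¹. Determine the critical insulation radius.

r_cr = 1.85 cm

For a cylinder, r_cr = k_ins/h = 0.137/7.40 = 0.0185 m = 1.85 cm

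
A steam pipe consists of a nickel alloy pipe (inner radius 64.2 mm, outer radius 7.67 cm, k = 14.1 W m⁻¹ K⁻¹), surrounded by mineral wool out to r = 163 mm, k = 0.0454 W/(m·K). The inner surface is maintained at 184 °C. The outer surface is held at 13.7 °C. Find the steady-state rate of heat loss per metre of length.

Q' = 64.4 W/m

Series thermal resistances, inner to outer:
  R'_nickel alloy = ln(0.0767/0.0642)/(2πk) = 0.1779/(2π·14.1) = 0.002008 m·K/W
  R'_mineral wool = ln(0.163/0.0767)/(2πk) = 0.7538/(2π·0.0454) = 2.643 m·K/W
ΣR = 0.002008 + 2.643 = 2.645 m·K/W
Q' = ΔT/ΣR = (184 °C − 13.7 °C)/2.645 = 64.4 W/m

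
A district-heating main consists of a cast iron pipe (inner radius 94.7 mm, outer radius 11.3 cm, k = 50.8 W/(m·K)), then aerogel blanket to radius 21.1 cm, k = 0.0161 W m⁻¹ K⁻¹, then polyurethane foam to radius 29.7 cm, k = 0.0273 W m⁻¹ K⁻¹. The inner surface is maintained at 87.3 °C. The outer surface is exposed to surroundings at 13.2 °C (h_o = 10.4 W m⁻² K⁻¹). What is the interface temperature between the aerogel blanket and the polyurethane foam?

Resistance network (inner→outer):
  R'_cast iron = ln(0.113/0.0947)/(2πk) = 0.1767/(2π·50.8) = 5.535×10^-4 m·K/W
  R'_aerogel blanket = ln(0.211/0.113)/(2πk) = 0.6245/(2π·0.0161) = 6.173 m·K/W
  R'_polyurethane foam = ln(0.297/0.211)/(2πk) = 0.3419/(2π·0.0273) = 1.993 m·K/W
  R'_conv,out = 1/(2πr h) = 1/(2π·0.297·10.4) = 0.05153 m·K/W
ΣR = 5.535×10^-4 + 6.173 + 1.993 + 0.05153 = 8.218 m·K/W
Q' = ΔT/ΣR = (87.3 °C − 13.2 °C)/8.218 = 9.017 W/m
From the inner boundary to the aerogel blanket/polyurethane foam interface, ΣR_partial = 6.174 m·K/W.
T_interface = T_in − Q'·ΣR_partial = 87.3 °C − (9.017)(6.174) = 31.6 °C

T = 31.6 °C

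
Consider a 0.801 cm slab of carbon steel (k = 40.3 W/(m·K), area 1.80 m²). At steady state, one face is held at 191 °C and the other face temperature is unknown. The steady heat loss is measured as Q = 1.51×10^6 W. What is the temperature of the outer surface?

T_out = 24.3 °C

Series resistances:
  R_carbon steel = L/(kA) = 0.00801/(40.3·1.80) = 1.104×10^-4 K/W
ΣR = 1.104×10^-4 K/W
ΔT = Q·ΣR = 1.51×10^6 × 1.104×10^-4 = 166.7 K
Heat flows outward, so T_out = T_in − ΔT = 191 − 166.7 = 24.3 °C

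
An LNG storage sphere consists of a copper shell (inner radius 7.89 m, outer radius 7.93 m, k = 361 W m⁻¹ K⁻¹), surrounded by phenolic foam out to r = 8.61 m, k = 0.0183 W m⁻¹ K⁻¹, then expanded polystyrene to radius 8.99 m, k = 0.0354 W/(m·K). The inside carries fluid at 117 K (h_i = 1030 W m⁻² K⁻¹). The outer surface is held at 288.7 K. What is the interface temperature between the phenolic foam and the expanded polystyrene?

Resistance network (inner→outer):
  R_conv,in = 1/(4πr²h) = 1/(4π·7.89²·1030) = 1.241×10^-6 K/W
  R_copper = (1/7.89 − 1/7.93)/(4πk) = 6.393×10^-4/(4π·361) = 1.409×10^-7 K/W
  R_phenolic foam = (1/7.93 − 1/8.61)/(4πk) = 0.009959/(4π·0.0183) = 0.04331 K/W
  R_expanded polystyrene = (1/8.61 − 1/8.99)/(4πk) = 0.004909/(4π·0.0354) = 0.01104 K/W
ΣR = 1.241×10^-6 + 1.409×10^-7 + 0.04331 + 0.01104 = 0.05435 K/W
Q = ΔT/ΣR = (117 K − 288.7 K)/0.05435 = -3159 W
From the inner boundary to the phenolic foam/expanded polystyrene interface, ΣR_partial = 0.04331 K/W.
T_interface = T_in − Q·ΣR_partial = 117 K − (-3159)(0.04331) = 253.8 K

T = 253.8 K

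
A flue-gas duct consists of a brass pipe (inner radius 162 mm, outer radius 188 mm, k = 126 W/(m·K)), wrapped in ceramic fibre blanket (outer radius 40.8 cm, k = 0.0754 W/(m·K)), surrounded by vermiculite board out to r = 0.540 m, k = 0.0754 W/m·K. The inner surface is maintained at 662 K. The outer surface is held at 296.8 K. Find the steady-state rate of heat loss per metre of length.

Q' = 164 W/m

Treat each layer as a resistance in series:
  R'_brass = ln(0.188/0.162)/(2πk) = 0.1488/(2π·126) = 1.880×10^-4 m·K/W
  R'_ceramic fibre blanket = ln(0.408/0.188)/(2πk) = 0.7748/(2π·0.0754) = 1.636 m·K/W
  R'_vermiculite board = ln(0.540/0.408)/(2πk) = 0.2803/(2π·0.0754) = 0.5917 m·K/W
ΣR = 1.880×10^-4 + 1.636 + 0.5917 = 2.228 m·K/W
Q' = ΔT/ΣR = (662 K − 296.8 K)/2.228 = 164 W/m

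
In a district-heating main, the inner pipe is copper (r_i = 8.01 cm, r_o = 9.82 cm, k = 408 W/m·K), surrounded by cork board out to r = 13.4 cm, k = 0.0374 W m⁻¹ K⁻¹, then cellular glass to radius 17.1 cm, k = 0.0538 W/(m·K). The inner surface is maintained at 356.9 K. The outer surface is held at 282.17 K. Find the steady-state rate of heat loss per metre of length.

Resistance network (inner→outer):
  R'_copper = ln(0.0982/0.0801)/(2πk) = 0.2037/(2π·408) = 7.947×10^-5 m·K/W
  R'_cork board = ln(0.134/0.0982)/(2πk) = 0.3108/(2π·0.0374) = 1.323 m·K/W
  R'_cellular glass = ln(0.171/0.134)/(2πk) = 0.2438/(2π·0.0538) = 0.7213 m·K/W
ΣR = 7.947×10^-5 + 1.323 + 0.7213 = 2.044 m·K/W
Q' = ΔT/ΣR = (356.9 K − 282.17 K)/2.044 = 36.6 W/m

Q' = 36.6 W/m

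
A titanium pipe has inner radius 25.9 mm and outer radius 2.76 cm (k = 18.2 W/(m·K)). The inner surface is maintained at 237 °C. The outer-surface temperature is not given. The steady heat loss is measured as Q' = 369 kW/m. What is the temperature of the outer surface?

Sum the resistances:
  R'_titanium = ln(0.0276/0.0259)/(2πk) = 0.06357/(2π·18.2) = 5.559×10^-4 m·K/W
ΣR = 5.559×10^-4 m·K/W
ΔT = Q'·ΣR = 3.69×10^5 × 5.559×10^-4 = 205.1 K
Heat flows outward, so T_out = T_in − ΔT = 237 − 205.1 = 31.9 °C

T_out = 31.9 °C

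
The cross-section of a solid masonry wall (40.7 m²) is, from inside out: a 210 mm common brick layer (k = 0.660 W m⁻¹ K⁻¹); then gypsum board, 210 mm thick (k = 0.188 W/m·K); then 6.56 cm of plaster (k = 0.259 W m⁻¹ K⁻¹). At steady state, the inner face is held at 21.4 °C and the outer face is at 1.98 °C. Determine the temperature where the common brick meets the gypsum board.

Series thermal resistances, inner to outer:
  R_common brick = L/(kA) = 0.210/(0.660·40.7) = 0.007818 K/W
  R_gypsum board = L/(kA) = 0.210/(0.188·40.7) = 0.02745 K/W
  R_plaster = L/(kA) = 0.0656/(0.259·40.7) = 0.006223 K/W
ΣR = 0.007818 + 0.02745 + 0.006223 = 0.04149 K/W
Q = ΔT/ΣR = (21.4 °C − 1.98 °C)/0.04149 = 468.1 W
From the inner boundary to the common brick/gypsum board interface, ΣR_partial = 0.007818 K/W.
T_interface = T_in − Q·ΣR_partial = 21.4 °C − (468.1)(0.007818) = 17.7 °C

T = 17.7 °C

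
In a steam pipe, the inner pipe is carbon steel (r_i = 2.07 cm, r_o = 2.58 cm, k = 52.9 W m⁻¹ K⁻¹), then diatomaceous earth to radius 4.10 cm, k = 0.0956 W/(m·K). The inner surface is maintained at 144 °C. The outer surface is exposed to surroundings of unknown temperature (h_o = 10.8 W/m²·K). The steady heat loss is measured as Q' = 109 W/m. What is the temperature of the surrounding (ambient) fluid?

Sum the resistances:
  R'_carbon steel = ln(0.0258/0.0207)/(2πk) = 0.2202/(2π·52.9) = 6.626×10^-4 m·K/W
  R'_diatomaceous earth = ln(0.0410/0.0258)/(2πk) = 0.4632/(2π·0.0956) = 0.7711 m·K/W
  R'_conv,out = 1/(2πr h) = 1/(2π·0.0410·10.8) = 0.3594 m·K/W
ΣR = 1.131 m·K/W
ΔT = Q'·ΣR = 109 × 1.131 = 123.3 K
Heat flows outward, so T_out = T_in − ΔT = 144 − 123.3 = 20.7 °C

T_out = 20.7 °C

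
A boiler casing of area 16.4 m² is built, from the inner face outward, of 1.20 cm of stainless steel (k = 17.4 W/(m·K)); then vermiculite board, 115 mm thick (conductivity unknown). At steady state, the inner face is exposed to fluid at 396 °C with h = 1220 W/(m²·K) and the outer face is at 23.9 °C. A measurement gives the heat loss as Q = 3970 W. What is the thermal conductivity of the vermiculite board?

k = 0.0749 W/m·K

ΣR = ΔT/Q = |396 − 23.9|/3970 = 0.09373 K/W
Known resistances:
  R_conv,in = 1/(hA) = 1/(1220·16.4) = 4.998×10^-5 K/W
  R_stainless steel = L/(kA) = 0.0120/(17.4·16.4) = 4.205×10^-5 K/W
R_vermiculite board = ΣR − ΣR_known = 0.09373 − 9.203×10^-5 = 0.09364 K/W
L/(kA) = 0.09364 ⇒ k = 0.115/(0.09364·16.4) = 0.0749 W/m·K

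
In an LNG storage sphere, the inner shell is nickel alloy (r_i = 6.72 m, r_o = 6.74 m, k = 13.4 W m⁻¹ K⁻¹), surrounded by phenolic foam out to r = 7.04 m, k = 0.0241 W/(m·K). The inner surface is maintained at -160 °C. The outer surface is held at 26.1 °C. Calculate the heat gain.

Q = 8.91 kW

Resistance network (inner→outer):
  R_nickel alloy = (1/6.72 − 1/6.74)/(4πk) = 4.416×10^-4/(4π·13.4) = 2.622×10^-6 K/W
  R_phenolic foam = (1/6.74 − 1/7.04)/(4πk) = 0.006322/(4π·0.0241) = 0.02088 K/W
ΣR = 2.622×10^-6 + 0.02088 = 0.02088 K/W
Q = ΔT/ΣR = (-160 °C − 26.1 °C)/0.02088 = -8910 W
(Negative Q ⇒ heat flows inward; heat gain = 8910 W.)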